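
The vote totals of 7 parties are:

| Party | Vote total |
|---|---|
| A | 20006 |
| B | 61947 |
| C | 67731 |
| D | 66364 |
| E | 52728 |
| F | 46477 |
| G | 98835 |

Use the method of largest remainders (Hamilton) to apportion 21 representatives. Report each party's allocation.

A 1, B 3, C 4, D 3, E 3, F 2, G 5

The standard divisor is 414088/21 ≈ 19718.476.
Standard quotas: A 1.0146, B 3.1416, C 3.4349, D 3.3656, E 2.6740, F 2.3570, G 5.0123.
Lower quotas: A 1, B 3, C 3, D 3, E 2, F 2, G 5 (sum 19, leaving 2 seats).
Remainders in descending order: E 0.6740, C 0.4349, D 0.3656, F 0.3570, B 0.1416, A 0.0146, G 0.0123.
The surplus seats go to E, C.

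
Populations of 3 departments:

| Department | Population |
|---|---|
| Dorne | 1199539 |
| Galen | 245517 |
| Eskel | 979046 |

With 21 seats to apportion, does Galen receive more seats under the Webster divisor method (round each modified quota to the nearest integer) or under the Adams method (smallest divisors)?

Adams

Webster: Dorne 10, Galen 2, Eskel 9.
Adams: Dorne 10, Galen 3, Eskel 8.
Galen gets 2 under Webster and 3 under Adams.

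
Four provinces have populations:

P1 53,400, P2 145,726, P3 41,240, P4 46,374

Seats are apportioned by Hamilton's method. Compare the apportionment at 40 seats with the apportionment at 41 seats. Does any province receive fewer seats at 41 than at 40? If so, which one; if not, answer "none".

At 40 seats: P1 7, P2 20, P3 6, P4 7.
At 41 seats: P1 8, P2 21, P3 6, P4 6.
P4 drops from 7 to 6.

P4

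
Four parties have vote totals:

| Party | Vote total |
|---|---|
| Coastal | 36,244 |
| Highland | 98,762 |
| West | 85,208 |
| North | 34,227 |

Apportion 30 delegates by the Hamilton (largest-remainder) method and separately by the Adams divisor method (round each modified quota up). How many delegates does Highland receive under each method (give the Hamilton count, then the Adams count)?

Hamilton: Coastal 4, Highland 12, West 10, North 4.
Adams: Coastal 5, Highland 11, West 10, North 4.
Highland gets 12 under Hamilton and 11 under Adams.

12 and 11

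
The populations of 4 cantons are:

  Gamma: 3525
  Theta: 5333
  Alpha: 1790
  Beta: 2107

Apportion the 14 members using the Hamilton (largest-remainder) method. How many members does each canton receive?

Total 12755; standard divisor 12755/14 ≈ 911.071.
Standard quotas: Gamma 3.8691, Theta 5.8535, Alpha 1.9647, Beta 2.3127.
Lower quotas: Gamma 3, Theta 5, Alpha 1, Beta 2 (sum 11, leaving 3 seats).
Remainders in descending order: Alpha 0.9647, Gamma 0.8691, Theta 0.8535, Beta 0.3127.
The surplus seats go to Alpha, Gamma, Theta.

Gamma: 4, Theta: 6, Alpha: 2, Beta: 2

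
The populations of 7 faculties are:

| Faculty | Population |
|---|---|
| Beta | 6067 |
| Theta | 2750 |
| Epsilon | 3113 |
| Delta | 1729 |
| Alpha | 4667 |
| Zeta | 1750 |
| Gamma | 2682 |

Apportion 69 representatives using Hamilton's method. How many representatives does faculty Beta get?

The standard divisor is 22758/69 ≈ 329.826.
Standard quotas: Beta 18.3945, Theta 8.3377, Epsilon 9.4383, Delta 5.2422, Alpha 14.1499, Zeta 5.3058, Gamma 8.1316.
Lower quotas: Beta 18, Theta 8, Epsilon 9, Delta 5, Alpha 14, Zeta 5, Gamma 8 (sum 67, leaving 2 seats).
Remainders in descending order: Epsilon 0.4383, Beta 0.3945, Theta 0.3377, Zeta 0.3058, Delta 0.2422, Alpha 0.1499, Gamma 0.1316.
Largest remainders: Epsilon, Beta receive the extra seats.
Beta receives 19.

19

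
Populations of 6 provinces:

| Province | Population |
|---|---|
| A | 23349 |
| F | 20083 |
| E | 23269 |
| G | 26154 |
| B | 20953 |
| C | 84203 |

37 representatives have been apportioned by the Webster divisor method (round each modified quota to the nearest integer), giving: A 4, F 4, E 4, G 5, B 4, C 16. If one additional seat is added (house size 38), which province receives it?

Priority for the next seat is population ÷ (current seats + 0.5).
Priorities: A 5188.667, F 4462.889, E 5170.889, G 4755.273, B 4656.222, C 5103.212.
Highest priority: A.

A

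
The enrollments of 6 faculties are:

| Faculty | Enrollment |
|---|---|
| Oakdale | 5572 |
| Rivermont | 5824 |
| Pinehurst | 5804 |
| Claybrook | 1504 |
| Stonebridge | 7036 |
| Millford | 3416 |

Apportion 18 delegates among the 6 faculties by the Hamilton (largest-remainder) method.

Standard divisor: 29156 ÷ 18 ≈ 1619.778.
Standard quotas: Oakdale 3.4400, Rivermont 3.5956, Pinehurst 3.5832, Claybrook 0.9285, Stonebridge 4.3438, Millford 2.1089.
Lower quotas: Oakdale 3, Rivermont 3, Pinehurst 3, Claybrook 0, Stonebridge 4, Millford 2 (sum 15, leaving 3 seats).
Remainders in descending order: Claybrook 0.9285, Rivermont 0.5956, Pinehurst 0.5832, Oakdale 0.4400, Stonebridge 0.3438, Millford 0.1089.
Largest remainders: Claybrook, Rivermont, Pinehurst receive the extra seats.

Oakdale 3, Rivermont 4, Pinehurst 4, Claybrook 1, Stonebridge 4, Millford 2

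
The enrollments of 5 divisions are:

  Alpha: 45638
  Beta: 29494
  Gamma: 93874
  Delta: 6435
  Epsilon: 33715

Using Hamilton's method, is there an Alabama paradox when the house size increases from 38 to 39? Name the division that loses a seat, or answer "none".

Beta

At 38 seats: Alpha 8, Beta 6, Gamma 17, Delta 1, Epsilon 6.
At 39 seats: Alpha 9, Beta 5, Gamma 18, Delta 1, Epsilon 6.
Beta drops from 6 to 5.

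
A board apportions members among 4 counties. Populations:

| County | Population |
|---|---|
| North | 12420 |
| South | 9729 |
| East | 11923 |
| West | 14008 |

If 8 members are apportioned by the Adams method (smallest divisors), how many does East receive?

2

Standard divisor 48080/8 ≈ 6010; standard quotas: North 2.067, South 1.619, East 1.984, West 2.331.
Rounding up gives 3, 2, 2, 3 = 10 seats, so the divisor must be adjusted.
With modified divisor 8400: modified quotas North 1.479, South 1.158, East 1.419, West 1.668.
Rounding up: North 2, South 2, East 2, West 2 (total 8).
East receives 2.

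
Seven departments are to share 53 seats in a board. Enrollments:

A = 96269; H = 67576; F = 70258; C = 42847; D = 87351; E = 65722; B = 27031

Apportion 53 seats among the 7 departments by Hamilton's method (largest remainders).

A 11; H 8; F 8; C 5; D 10; E 8; B 3

Total 457054; standard divisor 457054/53 ≈ 8623.66.
Standard quotas: A 11.1634, H 7.8361, F 8.1471, C 4.9685, D 10.1292, E 7.6211, B 3.1345.
Lower quotas: A 11, H 7, F 8, C 4, D 10, E 7, B 3 (sum 50, leaving 3 seats).
Remainders in descending order: C 0.9685, H 0.8361, E 0.6211, A 0.1634, F 0.1471, B 0.1345, D 0.1292.
The surplus seats go to C, H, E.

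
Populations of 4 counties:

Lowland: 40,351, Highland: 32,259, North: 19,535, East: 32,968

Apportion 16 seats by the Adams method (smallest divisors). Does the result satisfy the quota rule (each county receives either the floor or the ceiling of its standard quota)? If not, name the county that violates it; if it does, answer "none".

Standard quotas: Lowland 5.160, Highland 4.125, North 2.498, East 4.216.
Adams allocation: Lowland 5, Highland 4, North 3, East 4.
Every allocation lies between the lower and upper quota.

none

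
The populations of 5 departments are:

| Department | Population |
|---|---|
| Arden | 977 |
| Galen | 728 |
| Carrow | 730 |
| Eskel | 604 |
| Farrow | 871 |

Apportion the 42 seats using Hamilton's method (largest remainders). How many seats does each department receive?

Arden=11, Galen=8, Carrow=8, Eskel=6, Farrow=9

The standard divisor is 3910/42 ≈ 93.095.
Standard quotas: Arden 10.495, Galen 7.820, Carrow 7.841, Eskel 6.488, Farrow 9.356.
Lower quotas: Arden 10, Galen 7, Carrow 7, Eskel 6, Farrow 9 (sum 39, leaving 3 seats).
Remainders in descending order: Carrow 0.841, Galen 0.820, Arden 0.495, Eskel 0.488, Farrow 0.356.
The surplus seats go to Carrow, Galen, Arden.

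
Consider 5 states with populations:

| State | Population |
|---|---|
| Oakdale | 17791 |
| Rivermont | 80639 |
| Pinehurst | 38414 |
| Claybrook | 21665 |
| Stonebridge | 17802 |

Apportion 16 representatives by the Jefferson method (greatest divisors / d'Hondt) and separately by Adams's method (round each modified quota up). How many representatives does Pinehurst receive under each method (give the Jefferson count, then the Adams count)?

4 and 3

Jefferson: Oakdale 1, Rivermont 8, Pinehurst 4, Claybrook 2, Stonebridge 1.
Adams: Oakdale 2, Rivermont 7, Pinehurst 3, Claybrook 2, Stonebridge 2.
Pinehurst gets 4 under Jefferson and 3 under Adams.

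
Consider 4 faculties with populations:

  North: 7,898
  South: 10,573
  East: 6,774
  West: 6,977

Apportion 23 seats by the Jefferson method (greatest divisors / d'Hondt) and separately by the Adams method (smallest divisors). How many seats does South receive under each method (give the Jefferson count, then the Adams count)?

8 and 7

Jefferson: North 5, South 8, East 5, West 5.
Adams: North 6, South 7, East 5, West 5.
South gets 8 under Jefferson and 7 under Adams.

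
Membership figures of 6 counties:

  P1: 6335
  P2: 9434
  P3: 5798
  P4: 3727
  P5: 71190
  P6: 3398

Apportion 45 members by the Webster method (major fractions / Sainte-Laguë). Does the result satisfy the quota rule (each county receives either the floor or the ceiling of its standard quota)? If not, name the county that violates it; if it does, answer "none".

P5

Standard quotas: P1 2.854, P2 4.250, P3 2.612, P4 1.679, P5 32.073, P6 1.531.
Webster allocation: P1 3, P2 4, P3 3, P4 2, P5 31, P6 2.
P5 has quota 32.073 (lower 32, upper 33) but receives 31 — outside the quota interval.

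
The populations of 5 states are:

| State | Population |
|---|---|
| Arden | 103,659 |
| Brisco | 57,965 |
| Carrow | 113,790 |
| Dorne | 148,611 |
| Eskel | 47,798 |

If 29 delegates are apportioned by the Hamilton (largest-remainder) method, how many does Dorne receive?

9

Total 471823; standard divisor 471823/29 ≈ 16269.759.
Standard quotas: Arden 6.3713, Brisco 3.5627, Carrow 6.9940, Dorne 9.1342, Eskel 2.9378.
Lower quotas: Arden 6, Brisco 3, Carrow 6, Dorne 9, Eskel 2 (sum 26, leaving 3 seats).
Remainders in descending order: Carrow 0.9940, Eskel 0.9378, Brisco 0.5627, Arden 0.3713, Dorne 0.1342.
The surplus seats go to Carrow, Eskel, Brisco.
Dorne receives 9.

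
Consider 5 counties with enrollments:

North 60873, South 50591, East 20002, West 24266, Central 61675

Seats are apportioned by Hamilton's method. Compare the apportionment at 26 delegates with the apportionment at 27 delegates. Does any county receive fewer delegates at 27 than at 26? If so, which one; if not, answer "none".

At 26 seats: North 7, South 6, East 3, West 3, Central 7.
At 27 seats: North 8, South 6, East 2, West 3, Central 8.
East drops from 3 to 2.

East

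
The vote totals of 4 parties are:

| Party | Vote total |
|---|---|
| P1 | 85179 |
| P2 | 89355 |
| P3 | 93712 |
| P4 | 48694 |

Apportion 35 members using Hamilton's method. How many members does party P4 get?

Standard divisor: 316940 ÷ 35 ≈ 9055.429.
Standard quotas: P1 9.4064, P2 9.8676, P3 10.3487, P4 5.3773.
Lower quotas: P1 9, P2 9, P3 10, P4 5 (sum 33, leaving 2 seats).
Remainders in descending order: P2 0.8676, P1 0.4064, P4 0.3773, P3 0.3487.
Largest remainders: P2, P1 receive the extra seats.
P4 receives 5.

5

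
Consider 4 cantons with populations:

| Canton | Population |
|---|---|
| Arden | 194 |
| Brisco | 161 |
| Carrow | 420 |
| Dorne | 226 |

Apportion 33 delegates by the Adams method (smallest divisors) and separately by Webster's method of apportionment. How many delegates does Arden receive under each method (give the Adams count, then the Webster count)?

Adams: Arden 7, Brisco 5, Carrow 14, Dorne 7.
Webster: Arden 6, Brisco 5, Carrow 14, Dorne 8.
Arden gets 7 under Adams and 6 under Webster.

7 and 6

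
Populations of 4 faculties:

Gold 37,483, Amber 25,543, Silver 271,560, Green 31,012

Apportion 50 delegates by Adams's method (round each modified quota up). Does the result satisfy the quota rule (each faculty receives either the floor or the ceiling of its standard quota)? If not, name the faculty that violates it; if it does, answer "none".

Standard quotas: Gold 5.126, Amber 3.493, Silver 37.139, Green 4.241.
Adams allocation: Gold 5, Amber 4, Silver 36, Green 5.
Silver has quota 37.139 (lower 37, upper 38) but receives 36 — outside the quota interval.

Silver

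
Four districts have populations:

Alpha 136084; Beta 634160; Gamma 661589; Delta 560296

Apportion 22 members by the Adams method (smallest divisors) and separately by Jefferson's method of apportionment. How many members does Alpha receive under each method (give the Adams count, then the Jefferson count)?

Adams: Alpha 2, Beta 7, Gamma 7, Delta 6.
Jefferson: Alpha 1, Beta 7, Gamma 8, Delta 6.
Alpha gets 2 under Adams and 1 under Jefferson.

2 and 1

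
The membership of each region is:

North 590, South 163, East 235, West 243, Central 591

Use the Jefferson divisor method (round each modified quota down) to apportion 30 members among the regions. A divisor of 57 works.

North=10; South=2; East=4; West=4; Central=10

With modified divisor 57: modified quotas North 10.351, South 2.860, East 4.123, West 4.263, Central 10.368.
Rounding down: North 10, South 2, East 4, West 4, Central 10 (total 30).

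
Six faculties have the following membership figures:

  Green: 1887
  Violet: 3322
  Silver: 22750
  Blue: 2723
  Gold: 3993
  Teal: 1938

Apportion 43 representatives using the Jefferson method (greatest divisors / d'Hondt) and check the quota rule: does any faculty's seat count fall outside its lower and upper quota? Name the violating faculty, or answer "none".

Silver

Standard quotas: Green 2.216, Violet 3.902, Silver 26.719, Blue 3.198, Gold 4.690, Teal 2.276.
Jefferson allocation: Green 2, Violet 4, Silver 28, Blue 3, Gold 4, Teal 2.
Silver has quota 26.719 (lower 26, upper 27) but receives 28 — outside the quota interval.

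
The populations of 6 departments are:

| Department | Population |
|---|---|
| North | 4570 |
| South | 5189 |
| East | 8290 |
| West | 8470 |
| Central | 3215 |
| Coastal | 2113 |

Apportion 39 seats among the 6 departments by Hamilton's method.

North 6; South 6; East 10; West 10; Central 4; Coastal 3

The standard divisor is 31847/39 ≈ 816.59.
Standard quotas: North 5.5964, South 6.3545, East 10.1520, West 10.3724, Central 3.9371, Coastal 2.5876.
Lower quotas: North 5, South 6, East 10, West 10, Central 3, Coastal 2 (sum 36, leaving 3 seats).
Remainders in descending order: Central 0.9371, North 0.5964, Coastal 0.5876, West 0.3724, South 0.3545, East 0.1520.
The surplus seats go to Central, North, Coastal.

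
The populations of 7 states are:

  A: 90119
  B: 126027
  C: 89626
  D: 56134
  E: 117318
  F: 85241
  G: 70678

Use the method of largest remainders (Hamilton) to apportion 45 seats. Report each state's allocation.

The standard divisor is 635143/45 ≈ 14114.289.
Standard quotas: A 6.3849, B 8.9290, C 6.3500, D 3.9771, E 8.3120, F 6.0393, G 5.0075.
Lower quotas: A 6, B 8, C 6, D 3, E 8, F 6, G 5 (sum 42, leaving 3 seats).
Remainders in descending order: D 0.9771, B 0.9290, A 0.3849, C 0.3500, E 0.3120, F 0.0393, G 0.0075.
Largest remainders: D, B, A receive the extra seats.

A 7, B 9, C 6, D 4, E 8, F 6, G 5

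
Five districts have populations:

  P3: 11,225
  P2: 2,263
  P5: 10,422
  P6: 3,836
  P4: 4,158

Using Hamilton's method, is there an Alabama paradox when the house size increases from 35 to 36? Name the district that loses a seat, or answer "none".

P2

At 35 seats: P3 12, P2 3, P5 11, P6 4, P4 5.
At 36 seats: P3 13, P2 2, P5 12, P6 4, P4 5.
P2 drops from 3 to 2.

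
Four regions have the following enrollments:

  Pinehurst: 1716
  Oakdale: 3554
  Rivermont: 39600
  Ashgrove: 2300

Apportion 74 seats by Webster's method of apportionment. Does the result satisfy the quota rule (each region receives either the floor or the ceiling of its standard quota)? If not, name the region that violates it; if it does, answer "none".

Standard quotas: Pinehurst 2.692, Oakdale 5.575, Rivermont 62.124, Ashgrove 3.608.
Webster allocation: Pinehurst 3, Oakdale 6, Rivermont 61, Ashgrove 4.
Rivermont has quota 62.124 (lower 62, upper 63) but receives 61 — outside the quota interval.

Rivermont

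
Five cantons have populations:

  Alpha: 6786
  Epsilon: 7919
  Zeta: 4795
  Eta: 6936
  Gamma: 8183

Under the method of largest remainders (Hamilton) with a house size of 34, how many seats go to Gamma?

Total 34619; standard divisor 34619/34 ≈ 1018.206.
Standard quotas: Alpha 6.6647, Epsilon 7.7774, Zeta 4.7093, Eta 6.8120, Gamma 8.0367.
Lower quotas: Alpha 6, Epsilon 7, Zeta 4, Eta 6, Gamma 8 (sum 31, leaving 3 seats).
Remainders in descending order: Eta 0.8120, Epsilon 0.7774, Zeta 0.7093, Alpha 0.6647, Gamma 0.0367.
The surplus seats go to Eta, Epsilon, Zeta.
Gamma receives 8.

8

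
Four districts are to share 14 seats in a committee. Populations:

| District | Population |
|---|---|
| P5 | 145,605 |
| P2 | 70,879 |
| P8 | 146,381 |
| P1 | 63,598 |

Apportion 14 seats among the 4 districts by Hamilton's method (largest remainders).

The standard divisor is 426463/14 ≈ 30461.643.
Standard quotas: P5 4.7799, P2 2.3268, P8 4.8054, P1 2.0878.
Lower quotas: P5 4, P2 2, P8 4, P1 2 (sum 12, leaving 2 seats).
Remainders in descending order: P8 0.8054, P5 0.7799, P2 0.3268, P1 0.0878.
The surplus seats go to P8, P5.

P5 5, P2 2, P8 5, P1 2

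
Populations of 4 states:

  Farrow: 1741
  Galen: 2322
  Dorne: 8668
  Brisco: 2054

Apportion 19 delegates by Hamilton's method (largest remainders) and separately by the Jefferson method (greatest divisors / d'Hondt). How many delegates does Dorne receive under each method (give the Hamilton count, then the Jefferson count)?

Hamilton: Farrow 2, Galen 3, Dorne 11, Brisco 3.
Jefferson: Farrow 2, Galen 3, Dorne 12, Brisco 2.
Dorne gets 11 under Hamilton and 12 under Jefferson.

11 and 12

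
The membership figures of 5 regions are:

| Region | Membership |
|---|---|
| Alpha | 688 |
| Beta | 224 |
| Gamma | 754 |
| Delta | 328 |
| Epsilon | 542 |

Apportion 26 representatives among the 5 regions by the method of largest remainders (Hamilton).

Total 2536; standard divisor 2536/26 ≈ 97.538.
Standard quotas: Alpha 7.054, Beta 2.297, Gamma 7.730, Delta 3.363, Epsilon 5.557.
Lower quotas: Alpha 7, Beta 2, Gamma 7, Delta 3, Epsilon 5 (sum 24, leaving 2 seats).
Remainders in descending order: Gamma 0.730, Epsilon 0.557, Delta 0.363, Beta 0.297, Alpha 0.054.
The surplus seats go to Gamma, Epsilon.

Alpha=7; Beta=2; Gamma=8; Delta=3; Epsilon=6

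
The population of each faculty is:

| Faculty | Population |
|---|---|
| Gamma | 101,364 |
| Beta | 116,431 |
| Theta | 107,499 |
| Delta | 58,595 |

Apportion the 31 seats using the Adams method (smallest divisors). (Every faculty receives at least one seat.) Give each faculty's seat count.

Gamma=8, Beta=9, Theta=9, Delta=5

Standard divisor 383889/31 ≈ 12383.516; standard quotas: Gamma 8.185, Beta 9.402, Theta 8.681, Delta 4.732.
Rounding up gives 9, 10, 9, 5 = 33 seats, so the divisor must be adjusted.
With modified divisor 13200: modified quotas Gamma 7.679, Beta 8.821, Theta 8.144, Delta 4.439.
Rounding up: Gamma 8, Beta 9, Theta 9, Delta 5 (total 31).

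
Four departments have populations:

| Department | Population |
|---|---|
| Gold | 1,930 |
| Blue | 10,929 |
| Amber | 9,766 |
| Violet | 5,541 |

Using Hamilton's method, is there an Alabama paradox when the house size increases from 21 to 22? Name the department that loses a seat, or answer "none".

At 21 seats: Gold 2, Blue 8, Amber 7, Violet 4.
At 22 seats: Gold 1, Blue 9, Amber 8, Violet 4.
Gold drops from 2 to 1.

Gold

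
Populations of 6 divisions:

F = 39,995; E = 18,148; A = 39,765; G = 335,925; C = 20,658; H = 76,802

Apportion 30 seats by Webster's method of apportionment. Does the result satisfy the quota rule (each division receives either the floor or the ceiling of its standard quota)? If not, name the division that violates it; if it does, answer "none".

G

Standard quotas: F 2.258, E 1.025, A 2.245, G 18.968, C 1.166, H 4.337.
Webster allocation: F 2, E 1, A 2, G 20, C 1, H 4.
G has quota 18.968 (lower 18, upper 19) but receives 20 — outside the quota interval.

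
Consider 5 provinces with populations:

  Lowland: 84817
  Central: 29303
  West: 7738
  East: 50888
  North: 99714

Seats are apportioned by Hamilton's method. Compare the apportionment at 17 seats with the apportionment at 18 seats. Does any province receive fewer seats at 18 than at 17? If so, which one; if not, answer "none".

West

At 17 seats: Lowland 5, Central 2, West 1, East 3, North 6.
At 18 seats: Lowland 6, Central 2, West 0, East 3, North 7.
West drops from 1 to 0.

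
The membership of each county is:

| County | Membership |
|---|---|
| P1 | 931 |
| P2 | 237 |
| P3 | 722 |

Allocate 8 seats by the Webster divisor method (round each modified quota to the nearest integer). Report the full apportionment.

P1 4, P2 1, P3 3

Standard divisor 1890/8 ≈ 236.25; standard quotas: P1 3.941, P2 1.003, P3 3.056.
Rounding to the nearest integer gives P1 4, P2 1, P3 3 — total 8, matching the house size, so no adjustment is needed.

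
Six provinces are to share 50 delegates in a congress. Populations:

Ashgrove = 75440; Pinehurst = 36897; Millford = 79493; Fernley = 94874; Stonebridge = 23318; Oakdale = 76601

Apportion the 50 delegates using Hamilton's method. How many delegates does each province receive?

Ashgrove 10; Pinehurst 5; Millford 10; Fernley 12; Stonebridge 3; Oakdale 10

Standard divisor: 386623 ÷ 50 ≈ 7732.46.
Standard quotas: Ashgrove 9.7563, Pinehurst 4.7717, Millford 10.2804, Fernley 12.2696, Stonebridge 3.0156, Oakdale 9.9064.
Lower quotas: Ashgrove 9, Pinehurst 4, Millford 10, Fernley 12, Stonebridge 3, Oakdale 9 (sum 47, leaving 3 seats).
Remainders in descending order: Oakdale 0.9064, Pinehurst 0.7717, Ashgrove 0.7563, Millford 0.2804, Fernley 0.2696, Stonebridge 0.0156.
The surplus seats go to Oakdale, Pinehurst, Ashgrove.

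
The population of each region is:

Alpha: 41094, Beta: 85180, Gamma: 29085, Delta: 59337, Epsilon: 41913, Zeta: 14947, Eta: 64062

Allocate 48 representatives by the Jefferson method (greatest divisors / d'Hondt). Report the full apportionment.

Standard divisor 335618/48 ≈ 6992.042; standard quotas: Alpha 5.877, Beta 12.182, Gamma 4.160, Delta 8.486, Epsilon 5.994, Zeta 2.138, Eta 9.162.
Rounding down gives 5, 12, 4, 8, 5, 2, 9 = 45 seats, so the divisor must be adjusted.
With modified divisor 6570: modified quotas Alpha 6.255, Beta 12.965, Gamma 4.427, Delta 9.032, Epsilon 6.379, Zeta 2.275, Eta 9.751.
Rounding down: Alpha 6, Beta 12, Gamma 4, Delta 9, Epsilon 6, Zeta 2, Eta 9 (total 48).

Alpha 6; Beta 12; Gamma 4; Delta 9; Epsilon 6; Zeta 2; Eta 9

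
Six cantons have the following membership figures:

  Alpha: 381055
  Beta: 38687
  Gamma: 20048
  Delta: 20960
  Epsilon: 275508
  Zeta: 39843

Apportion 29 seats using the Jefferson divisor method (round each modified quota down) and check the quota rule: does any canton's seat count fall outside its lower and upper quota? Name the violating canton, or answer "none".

Standard quotas: Alpha 14.239, Beta 1.446, Gamma 0.749, Delta 0.783, Epsilon 10.295, Zeta 1.489.
Jefferson allocation: Alpha 16, Beta 1, Gamma 0, Delta 0, Epsilon 11, Zeta 1.
Alpha has quota 14.239 (lower 14, upper 15) but receives 16 — outside the quota interval.

Alpha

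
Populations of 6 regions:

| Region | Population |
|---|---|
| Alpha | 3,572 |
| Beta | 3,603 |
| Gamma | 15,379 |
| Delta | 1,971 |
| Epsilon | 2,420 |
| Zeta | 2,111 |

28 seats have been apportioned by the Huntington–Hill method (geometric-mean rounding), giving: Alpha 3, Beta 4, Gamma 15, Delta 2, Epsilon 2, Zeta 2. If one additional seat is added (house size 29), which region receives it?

Priority for the next seat is population ÷ (√(s·(s+1))).
Priorities: Alpha 1031.148, Beta 805.655, Gamma 992.710, Delta 804.657, Epsilon 987.961, Zeta 861.812.
Highest priority: Alpha.

Alpha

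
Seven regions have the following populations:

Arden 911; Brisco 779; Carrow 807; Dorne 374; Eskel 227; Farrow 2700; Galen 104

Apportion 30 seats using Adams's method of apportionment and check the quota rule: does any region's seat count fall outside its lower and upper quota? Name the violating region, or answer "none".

Farrow

Standard quotas: Arden 4.631, Brisco 3.960, Carrow 4.102, Dorne 1.901, Eskel 1.154, Farrow 13.724, Galen 0.529.
Adams allocation: Arden 5, Brisco 4, Carrow 4, Dorne 2, Eskel 2, Farrow 12, Galen 1.
Farrow has quota 13.724 (lower 13, upper 14) but receives 12 — outside the quota interval.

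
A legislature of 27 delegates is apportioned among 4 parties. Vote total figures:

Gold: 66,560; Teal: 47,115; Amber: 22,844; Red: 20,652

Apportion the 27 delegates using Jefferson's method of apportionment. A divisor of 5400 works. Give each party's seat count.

Gold: 12; Teal: 8; Amber: 4; Red: 3

With modified divisor 5400: modified quotas Gold 12.326, Teal 8.725, Amber 4.230, Red 3.824.
Rounding down: Gold 12, Teal 8, Amber 4, Red 3 (total 27).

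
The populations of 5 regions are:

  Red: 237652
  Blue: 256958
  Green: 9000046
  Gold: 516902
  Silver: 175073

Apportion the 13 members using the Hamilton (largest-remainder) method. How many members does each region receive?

Red: 0, Blue: 0, Green: 12, Gold: 1, Silver: 0

Total 10186631; standard divisor 10186631/13 = 783587.
Standard quotas: Red 0.3033, Blue 0.3279, Green 11.4857, Gold 0.6597, Silver 0.2234.
Lower quotas: Red 0, Blue 0, Green 11, Gold 0, Silver 0 (sum 11, leaving 2 seats).
Remainders in descending order: Gold 0.6597, Green 0.4857, Blue 0.3279, Red 0.3033, Silver 0.2234.
Largest remainders: Gold, Green receive the extra seats.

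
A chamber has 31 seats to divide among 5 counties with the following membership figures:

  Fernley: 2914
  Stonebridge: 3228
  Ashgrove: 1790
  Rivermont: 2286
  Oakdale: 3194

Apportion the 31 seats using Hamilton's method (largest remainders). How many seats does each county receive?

Total 13412; standard divisor 13412/31 ≈ 432.645.
Standard quotas: Fernley 6.735, Stonebridge 7.461, Ashgrove 4.137, Rivermont 5.284, Oakdale 7.382.
Lower quotas: Fernley 6, Stonebridge 7, Ashgrove 4, Rivermont 5, Oakdale 7 (sum 29, leaving 2 seats).
Remainders in descending order: Fernley 0.735, Stonebridge 0.461, Oakdale 0.382, Rivermont 0.284, Ashgrove 0.137.
The surplus seats go to Fernley, Stonebridge.

Fernley 7, Stonebridge 8, Ashgrove 4, Rivermont 5, Oakdale 7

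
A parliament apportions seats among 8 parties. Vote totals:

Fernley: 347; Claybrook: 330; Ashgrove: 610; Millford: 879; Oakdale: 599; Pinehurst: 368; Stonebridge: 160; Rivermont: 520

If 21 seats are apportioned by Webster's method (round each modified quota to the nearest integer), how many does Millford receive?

Standard divisor 3813/21 ≈ 181.571; standard quotas: Fernley 1.911, Claybrook 1.817, Ashgrove 3.360, Millford 4.841, Oakdale 3.299, Pinehurst 2.027, Stonebridge 0.881, Rivermont 2.864.
Rounding to the nearest integer gives Fernley 2, Claybrook 2, Ashgrove 3, Millford 5, Oakdale 3, Pinehurst 2, Stonebridge 1, Rivermont 3 — total 21, matching the house size, so no adjustment is needed.
Millford receives 5.

5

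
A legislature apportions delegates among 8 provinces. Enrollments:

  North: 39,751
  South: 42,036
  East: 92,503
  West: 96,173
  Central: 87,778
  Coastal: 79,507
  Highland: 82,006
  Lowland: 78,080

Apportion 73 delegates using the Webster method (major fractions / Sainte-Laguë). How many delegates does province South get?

5

Standard divisor 597834/73 ≈ 8189.507; standard quotas: North 4.854, South 5.133, East 11.295, West 11.743, Central 10.718, Coastal 9.708, Highland 10.014, Lowland 9.534.
Rounding to the nearest integer gives 5, 5, 11, 12, 11, 10, 10, 10 = 74 seats, so the divisor must be adjusted.
With modified divisor 8300: modified quotas North 4.789, South 5.065, East 11.145, West 11.587, Central 10.576, Coastal 9.579, Highland 9.880, Lowland 9.407.
Rounding to the nearest integer: North 5, South 5, East 11, West 12, Central 11, Coastal 10, Highland 10, Lowland 9 (total 73).
South receives 5.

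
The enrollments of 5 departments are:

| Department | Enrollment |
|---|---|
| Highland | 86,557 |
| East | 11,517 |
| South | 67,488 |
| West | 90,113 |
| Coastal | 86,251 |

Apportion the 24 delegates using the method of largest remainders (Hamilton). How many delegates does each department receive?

Total 341926; standard divisor 341926/24 ≈ 14246.917.
Standard quotas: Highland 6.0755, East 0.8084, South 4.7370, West 6.3251, Coastal 6.0540.
Lower quotas: Highland 6, East 0, South 4, West 6, Coastal 6 (sum 22, leaving 2 seats).
Remainders in descending order: East 0.8084, South 0.7370, West 0.3251, Highland 0.0755, Coastal 0.0540.
Largest remainders: East, South receive the extra seats.

Highland=6, East=1, South=5, West=6, Coastal=6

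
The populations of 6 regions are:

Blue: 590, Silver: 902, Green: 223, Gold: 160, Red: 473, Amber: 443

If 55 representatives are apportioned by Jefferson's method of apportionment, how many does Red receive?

Standard divisor 2791/55 ≈ 50.745; standard quotas: Blue 11.627, Silver 17.775, Green 4.394, Gold 3.153, Red 9.321, Amber 8.730.
Rounding down gives 11, 17, 4, 3, 9, 8 = 52 seats, so the divisor must be adjusted.
With modified divisor 48: modified quotas Blue 12.292, Silver 18.792, Green 4.646, Gold 3.333, Red 9.854, Amber 9.229.
Rounding down: Blue 12, Silver 18, Green 4, Gold 3, Red 9, Amber 9 (total 55).
Red receives 9.

9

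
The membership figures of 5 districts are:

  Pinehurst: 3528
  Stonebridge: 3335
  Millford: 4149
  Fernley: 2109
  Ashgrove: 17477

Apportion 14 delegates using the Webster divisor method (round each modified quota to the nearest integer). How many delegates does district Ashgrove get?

Standard divisor 30598/14 ≈ 2185.571; standard quotas: Pinehurst 1.614, Stonebridge 1.526, Millford 1.898, Fernley 0.965, Ashgrove 7.997.
Rounding to the nearest integer gives 2, 2, 2, 1, 8 = 15 seats, so the divisor must be adjusted.
With modified divisor 2300: modified quotas Pinehurst 1.534, Stonebridge 1.450, Millford 1.804, Fernley 0.917, Ashgrove 7.599.
Rounding to the nearest integer: Pinehurst 2, Stonebridge 1, Millford 2, Fernley 1, Ashgrove 8 (total 14).
Ashgrove receives 8.

8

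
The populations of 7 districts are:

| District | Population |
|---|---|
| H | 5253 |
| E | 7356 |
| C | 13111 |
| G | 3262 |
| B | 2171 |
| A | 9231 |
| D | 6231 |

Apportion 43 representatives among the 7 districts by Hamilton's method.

The standard divisor is 46615/43 ≈ 1084.07.
Standard quotas: H 4.8456, E 6.7855, C 12.0942, G 3.0090, B 2.0026, A 8.5151, D 5.7478.
Lower quotas: H 4, E 6, C 12, G 3, B 2, A 8, D 5 (sum 40, leaving 3 seats).
Remainders in descending order: H 0.8456, E 0.7855, D 0.7478, A 0.5151, C 0.0942, G 0.0090, B 0.0026.
Largest remainders: H, E, D receive the extra seats.

H=5; E=7; C=12; G=3; B=2; A=8; D=6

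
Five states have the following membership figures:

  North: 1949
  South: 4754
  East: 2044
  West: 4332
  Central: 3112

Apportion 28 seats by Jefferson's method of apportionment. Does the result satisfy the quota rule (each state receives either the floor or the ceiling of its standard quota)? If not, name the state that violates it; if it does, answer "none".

Standard quotas: North 3.371, South 8.221, East 3.535, West 7.492, Central 5.382.
Jefferson allocation: North 3, South 9, East 3, West 8, Central 5.
Every allocation lies between the lower and upper quota.

none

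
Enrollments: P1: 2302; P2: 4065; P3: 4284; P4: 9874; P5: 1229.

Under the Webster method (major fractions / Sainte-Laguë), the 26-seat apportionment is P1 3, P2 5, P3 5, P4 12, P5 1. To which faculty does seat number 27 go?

Priority for the next seat is population ÷ (current seats + 0.5).
Priorities: P1 657.714, P2 739.091, P3 778.909, P4 789.920, P5 819.333.
Highest priority: P5.

P5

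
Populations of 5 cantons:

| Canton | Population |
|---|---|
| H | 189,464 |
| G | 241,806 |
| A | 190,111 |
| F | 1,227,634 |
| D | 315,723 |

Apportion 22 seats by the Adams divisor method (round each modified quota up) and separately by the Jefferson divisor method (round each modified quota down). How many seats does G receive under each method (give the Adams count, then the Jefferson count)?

Adams: H 2, G 3, A 2, F 12, D 3.
Jefferson: H 2, G 2, A 2, F 13, D 3.
G gets 3 under Adams and 2 under Jefferson.

3 and 2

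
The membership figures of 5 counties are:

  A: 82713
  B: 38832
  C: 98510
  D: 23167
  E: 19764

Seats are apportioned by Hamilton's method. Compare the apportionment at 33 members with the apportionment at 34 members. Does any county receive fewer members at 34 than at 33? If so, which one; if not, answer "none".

E

At 33 seats: A 10, B 5, C 12, D 3, E 3.
At 34 seats: A 11, B 5, C 13, D 3, E 2.
E drops from 3 to 2.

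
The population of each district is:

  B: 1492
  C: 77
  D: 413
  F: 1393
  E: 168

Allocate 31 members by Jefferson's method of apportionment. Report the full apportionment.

Standard divisor 3543/31 ≈ 114.29; standard quotas: B 13.054, C 0.674, D 3.614, F 12.188, E 1.470.
Rounding down gives 13, 0, 3, 12, 1 = 29 seats, so the divisor must be adjusted.
With modified divisor 105: modified quotas B 14.210, C 0.733, D 3.933, F 13.267, E 1.600.
Rounding down: B 14, C 0, D 3, F 13, E 1 (total 31).

B 14, C 0, D 3, F 13, E 1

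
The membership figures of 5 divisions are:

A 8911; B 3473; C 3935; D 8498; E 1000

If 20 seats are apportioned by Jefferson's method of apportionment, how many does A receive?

7

Standard divisor 25817/20 ≈ 1290.85; standard quotas: A 6.903, B 2.690, C 3.048, D 6.583, E 0.775.
Rounding down gives 6, 2, 3, 6, 0 = 17 seats, so the divisor must be adjusted.
With modified divisor 1140: modified quotas A 7.817, B 3.046, C 3.452, D 7.454, E 0.877.
Rounding down: A 7, B 3, C 3, D 7, E 0 (total 20).
A receives 7.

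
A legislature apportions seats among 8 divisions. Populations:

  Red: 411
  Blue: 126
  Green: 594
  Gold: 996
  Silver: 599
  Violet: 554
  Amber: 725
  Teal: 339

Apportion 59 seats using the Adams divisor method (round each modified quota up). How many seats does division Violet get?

7

Standard divisor 4344/59 ≈ 73.627; standard quotas: Red 5.582, Blue 1.711, Green 8.068, Gold 13.528, Silver 8.136, Violet 7.524, Amber 9.847, Teal 4.604.
Rounding up gives 6, 2, 9, 14, 9, 8, 10, 5 = 63 seats, so the divisor must be adjusted.
With modified divisor 80: modified quotas Red 5.138, Blue 1.575, Green 7.425, Gold 12.450, Silver 7.487, Violet 6.925, Amber 9.062, Teal 4.237.
Rounding up: Red 6, Blue 2, Green 8, Gold 13, Silver 8, Violet 7, Amber 10, Teal 5 (total 59).
Violet receives 7.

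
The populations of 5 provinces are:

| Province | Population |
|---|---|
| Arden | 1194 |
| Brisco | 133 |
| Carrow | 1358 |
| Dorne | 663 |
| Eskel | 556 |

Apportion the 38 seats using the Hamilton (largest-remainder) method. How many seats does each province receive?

Arden 12; Brisco 1; Carrow 13; Dorne 7; Eskel 5

Standard divisor: 3904 ÷ 38 ≈ 102.737.
Standard quotas: Arden 11.622, Brisco 1.295, Carrow 13.218, Dorne 6.453, Eskel 5.412.
Lower quotas: Arden 11, Brisco 1, Carrow 13, Dorne 6, Eskel 5 (sum 36, leaving 2 seats).
Remainders in descending order: Arden 0.622, Dorne 0.453, Eskel 0.412, Brisco 0.295, Carrow 0.218.
The surplus seats go to Arden, Dorne.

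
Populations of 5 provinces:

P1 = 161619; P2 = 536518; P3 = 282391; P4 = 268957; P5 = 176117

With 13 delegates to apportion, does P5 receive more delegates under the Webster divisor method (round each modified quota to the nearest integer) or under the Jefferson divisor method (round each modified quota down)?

Webster: P1 1, P2 5, P3 3, P4 2, P5 2.
Jefferson: P1 1, P2 5, P3 3, P4 3, P5 1.
P5 gets 2 under Webster and 1 under Jefferson.

Webster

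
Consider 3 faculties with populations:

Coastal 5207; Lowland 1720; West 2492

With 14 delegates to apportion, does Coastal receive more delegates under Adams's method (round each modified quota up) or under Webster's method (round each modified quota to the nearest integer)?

Webster

Adams: Coastal 7, Lowland 3, West 4.
Webster: Coastal 8, Lowland 2, West 4.
Coastal gets 7 under Adams and 8 under Webster.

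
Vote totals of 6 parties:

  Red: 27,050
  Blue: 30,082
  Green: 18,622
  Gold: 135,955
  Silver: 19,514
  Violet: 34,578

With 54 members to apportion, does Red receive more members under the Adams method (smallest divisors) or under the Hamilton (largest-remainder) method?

Adams

Adams: Red 6, Blue 6, Green 4, Gold 27, Silver 4, Violet 7.
Hamilton: Red 5, Blue 6, Green 4, Gold 28, Silver 4, Violet 7.
Red gets 6 under Adams and 5 under Hamilton.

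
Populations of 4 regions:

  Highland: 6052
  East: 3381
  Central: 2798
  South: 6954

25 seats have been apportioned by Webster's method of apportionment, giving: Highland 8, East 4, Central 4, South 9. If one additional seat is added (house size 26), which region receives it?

East

Priority for the next seat is population ÷ (current seats + 0.5).
Priorities: Highland 712.000, East 751.333, Central 621.778, South 732.000.
Highest priority: East.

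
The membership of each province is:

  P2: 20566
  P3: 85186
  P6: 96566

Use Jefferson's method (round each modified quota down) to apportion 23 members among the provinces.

Standard divisor 202318/23 ≈ 8796.435; standard quotas: P2 2.338, P3 9.684, P6 10.978.
Rounding down gives 2, 9, 10 = 21 seats, so the divisor must be adjusted.
With modified divisor 8300: modified quotas P2 2.478, P3 10.263, P6 11.634.
Rounding down: P2 2, P3 10, P6 11 (total 23).

P2=2, P3=10, P6=11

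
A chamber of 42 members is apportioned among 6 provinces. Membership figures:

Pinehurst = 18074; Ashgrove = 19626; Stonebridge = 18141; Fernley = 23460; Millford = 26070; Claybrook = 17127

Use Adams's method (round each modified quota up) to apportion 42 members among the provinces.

Pinehurst 6, Ashgrove 7, Stonebridge 6, Fernley 8, Millford 9, Claybrook 6

Standard divisor 122498/42 ≈ 2916.619; standard quotas: Pinehurst 6.197, Ashgrove 6.729, Stonebridge 6.220, Fernley 8.044, Millford 8.938, Claybrook 5.872.
Rounding up gives 7, 7, 7, 9, 9, 6 = 45 seats, so the divisor must be adjusted.
With modified divisor 3100: modified quotas Pinehurst 5.830, Ashgrove 6.331, Stonebridge 5.852, Fernley 7.568, Millford 8.410, Claybrook 5.525.
Rounding up: Pinehurst 6, Ashgrove 7, Stonebridge 6, Fernley 8, Millford 9, Claybrook 6 (total 42).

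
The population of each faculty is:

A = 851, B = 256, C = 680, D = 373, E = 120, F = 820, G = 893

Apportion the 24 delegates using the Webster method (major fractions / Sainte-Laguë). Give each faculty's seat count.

A 5; B 2; C 4; D 2; E 1; F 5; G 5

Standard divisor 3993/24 ≈ 166.375; standard quotas: A 5.115, B 1.539, C 4.087, D 2.242, E 0.721, F 4.929, G 5.367.
Rounding to the nearest integer gives A 5, B 2, C 4, D 2, E 1, F 5, G 5 — total 24, matching the house size, so no adjustment is needed.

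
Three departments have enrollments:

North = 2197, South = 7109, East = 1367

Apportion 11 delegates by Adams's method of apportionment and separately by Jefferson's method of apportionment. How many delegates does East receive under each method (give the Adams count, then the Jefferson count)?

Adams: North 2, South 7, East 2.
Jefferson: North 2, South 8, East 1.
East gets 2 under Adams and 1 under Jefferson.

2 and 1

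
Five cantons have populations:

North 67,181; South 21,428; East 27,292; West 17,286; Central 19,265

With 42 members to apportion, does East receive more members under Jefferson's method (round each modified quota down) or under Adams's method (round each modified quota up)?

Adams

Jefferson: North 19, South 6, East 7, West 5, Central 5.
Adams: North 18, South 6, East 8, West 5, Central 5.
East gets 7 under Jefferson and 8 under Adams.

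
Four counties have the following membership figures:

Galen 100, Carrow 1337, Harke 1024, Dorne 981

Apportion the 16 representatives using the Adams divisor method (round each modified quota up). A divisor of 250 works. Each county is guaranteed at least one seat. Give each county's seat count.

With modified divisor 250: modified quotas Galen 0.400, Carrow 5.348, Harke 4.096, Dorne 3.924.
Rounding up: Galen 1, Carrow 6, Harke 5, Dorne 4 (total 16).

Galen 1; Carrow 6; Harke 5; Dorne 4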